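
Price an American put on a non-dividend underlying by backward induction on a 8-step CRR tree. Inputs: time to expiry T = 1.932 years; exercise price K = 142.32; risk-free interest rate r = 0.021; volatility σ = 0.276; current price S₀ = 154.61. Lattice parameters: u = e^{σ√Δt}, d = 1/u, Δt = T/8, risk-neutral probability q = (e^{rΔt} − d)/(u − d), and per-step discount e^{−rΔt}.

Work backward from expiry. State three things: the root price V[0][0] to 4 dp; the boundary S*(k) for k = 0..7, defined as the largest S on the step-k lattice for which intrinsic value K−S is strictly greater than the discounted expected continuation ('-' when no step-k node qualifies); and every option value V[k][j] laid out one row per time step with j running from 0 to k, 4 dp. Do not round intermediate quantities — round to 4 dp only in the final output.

price = 15.0411
boundary = - - - - 89.8706 78.4716 89.8706 102.9254
tree:
15.0411
21.5943 8.2355
30.0908 12.7926 3.4795
40.5097 19.3354 5.9745 0.8648
52.4494 28.2475 10.0683 1.6872 0.0000
63.8484 39.5393 16.5453 3.2916 0.0000 0.0000
73.8015 52.4494 26.2359 6.4218 0.0000 0.0000 0.0000
82.4922 63.8484 39.3946 12.5288 0.0000 0.0000 0.0000 0.0000
90.0806 73.8015 52.4494 24.4434 0.0000 0.0000 0.0000 0.0000 0.0000

Δt=0.24150, u=1.14526, d=0.87316, q=0.48483, disc=e^(-rΔt)=0.99494
k=8 terminal: V=max(K-S,0) → 90.0806 73.8015 52.4494 24.4434 0.0000 0.0000 0.0000 0.0000 0.0000
k=7: j=0 S=59.8278 intr=82.4922 cont=81.7723 V=82.4922[EX]; j=1 S=78.4716 intr=63.8484 cont=63.1284 V=63.8484[EX]; j=2 S=102.9254 intr=39.3946 cont=38.6746 V=39.3946[EX]; j=3 S=134.9996 intr=7.3204 cont=12.5288 V=12.5288[hold]; j=4 S=177.0690 intr=0.0000 cont=0.0000 V=0.0000[hold]; j=5 S=232.2483 intr=0.0000 cont=0.0000 V=0.0000[hold]; j=6 S=304.6228 intr=0.0000 cont=0.0000 V=0.0000[hold]; j=7 S=399.5512 intr=0.0000 cont=0.0000 V=0.0000[hold]  S*(7)=102.9254
k=6: j=0 S=68.5185 intr=73.8015 cont=73.0816 V=73.8015[EX]; j=1 S=89.8706 intr=52.4494 cont=51.7294 V=52.4494[EX]; j=2 S=117.8766 intr=24.4434 cont=26.2359 V=26.2359[hold]; j=3 S=154.6100 intr=0.0000 cont=6.4218 V=6.4218[hold]; j=4 S=202.7905 intr=0.0000 cont=0.0000 V=0.0000[hold]; j=5 S=265.9852 intr=0.0000 cont=0.0000 V=0.0000[hold]; j=6 S=348.8730 intr=0.0000 cont=0.0000 V=0.0000[hold]  S*(6)=89.8706
k=5: j=0 S=78.4716 intr=63.8484 cont=63.1284 V=63.8484[EX]; j=1 S=102.9254 intr=39.3946 cont=39.5393 V=39.5393[hold]; j=2 S=134.9996 intr=7.3204 cont=16.5453 V=16.5453[hold]; j=3 S=177.0690 intr=0.0000 cont=3.2916 V=3.2916[hold]; j=4 S=232.2483 intr=0.0000 cont=0.0000 V=0.0000[hold]; j=5 S=304.6228 intr=0.0000 cont=0.0000 V=0.0000[hold]  S*(5)=78.4716
k=4: j=0 S=89.8706 intr=52.4494 cont=51.7992 V=52.4494[EX]; j=1 S=117.8766 intr=24.4434 cont=28.2475 V=28.2475[hold]; j=2 S=154.6100 intr=0.0000 cont=10.0683 V=10.0683[hold]; j=3 S=202.7905 intr=0.0000 cont=1.6872 V=1.6872[hold]; j=4 S=265.9852 intr=0.0000 cont=0.0000 V=0.0000[hold]  S*(4)=89.8706
k=3: j=0 S=102.9254 intr=39.3946 cont=40.5097 V=40.5097[hold]; j=1 S=134.9996 intr=7.3204 cont=19.3354 V=19.3354[hold]; j=2 S=177.0690 intr=0.0000 cont=5.9745 V=5.9745[hold]; j=3 S=232.2483 intr=0.0000 cont=0.8648 V=0.8648[hold]  S*(3)=-
k=2: j=0 S=117.8766 intr=24.4434 cont=30.0908 V=30.0908[hold]; j=1 S=154.6100 intr=0.0000 cont=12.7926 V=12.7926[hold]; j=2 S=202.7905 intr=0.0000 cont=3.4795 V=3.4795[hold]  S*(2)=-
k=1: j=0 S=134.9996 intr=7.3204 cont=21.5943 V=21.5943[hold]; j=1 S=177.0690 intr=0.0000 cont=8.2355 V=8.2355[hold]  S*(1)=-
k=0: j=0 S=154.6100 intr=0.0000 cont=15.0411 V=15.0411[hold]  S*(0)=-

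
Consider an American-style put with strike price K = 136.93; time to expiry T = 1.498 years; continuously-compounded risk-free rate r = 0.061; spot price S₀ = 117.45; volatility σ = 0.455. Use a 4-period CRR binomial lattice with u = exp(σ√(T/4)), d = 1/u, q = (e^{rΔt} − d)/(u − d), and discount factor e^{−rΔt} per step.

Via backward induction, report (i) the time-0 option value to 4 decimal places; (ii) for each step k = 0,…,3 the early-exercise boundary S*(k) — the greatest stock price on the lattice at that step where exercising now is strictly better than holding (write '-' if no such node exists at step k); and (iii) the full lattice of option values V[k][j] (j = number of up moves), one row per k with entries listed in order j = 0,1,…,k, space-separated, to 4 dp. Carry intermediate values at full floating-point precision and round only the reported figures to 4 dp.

Δt=0.37450  u=1.32107  d=0.75696  q=0.47180  discount=0.97741
step 4 (expiry): payoffs max(K−S,0) = 98.3691 69.6323 19.4800 0.0000 0.0000
step 3: (k=3,j=0): S=50.9417, (K−S)⁺=85.9883, hold=82.8957 ⇒ V=85.9883 exercise | (k=3,j=1): S=88.9051, (K−S)⁺=48.0249, hold=44.9323 ⇒ V=48.0249 exercise | (k=3,j=2): S=155.1599, (K−S)⁺=0.0000, hold=10.0570 ⇒ V=10.0570 continue | (k=3,j=3): S=270.7900, (K−S)⁺=0.0000, hold=0.0000 ⇒ V=0.0000 continue  boundary S*=88.9051
step 2: (k=2,j=0): S=67.2977, (K−S)⁺=69.6323, hold=66.5397 ⇒ V=69.6323 exercise | (k=2,j=1): S=117.4500, (K−S)⁺=19.4800, hold=29.4316 ⇒ V=29.4316 continue | (k=2,j=2): S=204.9775, (K−S)⁺=0.0000, hold=5.1921 ⇒ V=5.1921 continue  boundary S*=67.2977
step 1: (k=1,j=0): S=88.9051, (K−S)⁺=48.0249, hold=49.5214 ⇒ V=49.5214 continue | (k=1,j=1): S=155.1599, (K−S)⁺=0.0000, hold=17.5891 ⇒ V=17.5891 continue  boundary S*=-
step 0: (k=0,j=0): S=117.4500, (K−S)⁺=19.4800, hold=33.6776 ⇒ V=33.6776 continue  boundary S*=-

price = 33.6776
boundary = - - 67.2977 88.9051
tree:
33.6776
49.5214 17.5891
69.6323 29.4316 5.1921
85.9883 48.0249 10.0570 0.0000
98.3691 69.6323 19.4800 0.0000 0.0000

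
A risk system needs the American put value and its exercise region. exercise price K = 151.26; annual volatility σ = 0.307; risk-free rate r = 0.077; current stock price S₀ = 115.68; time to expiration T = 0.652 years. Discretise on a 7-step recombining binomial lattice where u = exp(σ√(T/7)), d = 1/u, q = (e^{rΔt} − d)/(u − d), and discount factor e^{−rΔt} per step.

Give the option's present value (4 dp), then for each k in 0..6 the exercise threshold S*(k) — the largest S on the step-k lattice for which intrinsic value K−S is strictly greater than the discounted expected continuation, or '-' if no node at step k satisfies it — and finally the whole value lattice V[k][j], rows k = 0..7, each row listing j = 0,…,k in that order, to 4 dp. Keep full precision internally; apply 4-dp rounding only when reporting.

price = 35.5800
boundary = 115.6800 105.3337 115.6800 105.3337 115.6800 127.0425 139.5212
tree:
35.5800
45.9263 25.3816
55.3472 35.5800 16.1300
63.9256 45.9263 24.5753 8.4005
71.7367 55.3472 35.5800 14.5531 2.7225
78.8491 63.9256 45.9263 24.2175 5.6532 0.0000
85.3255 71.7367 55.3472 35.5800 11.7388 0.0000 0.0000
91.2226 78.8491 63.9256 45.9263 24.2175 0.0000 0.0000 0.0000

Δt=0.09314, u=1.09822, d=0.91056, q=0.51495, disc=e^(-rΔt)=0.99285
k=7 terminal: V=max(K-S,0) → 91.2226 78.8491 63.9256 45.9263 24.2175 0.0000 0.0000 0.0000
k=6: j=0 S=65.9345 intr=85.3255 cont=84.2445 V=85.3255[EX]; j=1 S=79.5233 intr=71.7367 cont=70.6557 V=71.7367[EX]; j=2 S=95.9128 intr=55.3472 cont=54.2663 V=55.3472[EX]; j=3 S=115.6800 intr=35.5800 cont=34.4990 V=35.5800[EX]; j=4 S=139.5212 intr=11.7388 cont=11.6628 V=11.7388[EX]; j=5 S=168.2759 intr=0.0000 cont=0.0000 V=0.0000[hold]; j=6 S=202.9569 intr=0.0000 cont=0.0000 V=0.0000[hold]  S*(6)=139.5212
k=5: j=0 S=72.4109 intr=78.8491 cont=77.7682 V=78.8491[EX]; j=1 S=87.3344 intr=63.9256 cont=62.8446 V=63.9256[EX]; j=2 S=105.3337 intr=45.9263 cont=44.8453 V=45.9263[EX]; j=3 S=127.0425 intr=24.2175 cont=23.1365 V=24.2175[EX]; j=4 S=153.2255 intr=0.0000 cont=5.6532 V=5.6532[hold]; j=5 S=184.8046 intr=0.0000 cont=0.0000 V=0.0000[hold]  S*(5)=127.0425
k=4: j=0 S=79.5233 intr=71.7367 cont=70.6557 V=71.7367[EX]; j=1 S=95.9128 intr=55.3472 cont=54.2663 V=55.3472[EX]; j=2 S=115.6800 intr=35.5800 cont=34.4990 V=35.5800[EX]; j=3 S=139.5212 intr=11.7388 cont=14.5531 V=14.5531[hold]; j=4 S=168.2759 intr=0.0000 cont=2.7225 V=2.7225[hold]  S*(4)=115.6800
k=3: j=0 S=87.3344 intr=63.9256 cont=62.8446 V=63.9256[EX]; j=1 S=105.3337 intr=45.9263 cont=44.8453 V=45.9263[EX]; j=2 S=127.0425 intr=24.2175 cont=24.5753 V=24.5753[hold]; j=3 S=153.2255 intr=0.0000 cont=8.4005 V=8.4005[hold]  S*(3)=105.3337
k=2: j=0 S=95.9128 intr=55.3472 cont=54.2663 V=55.3472[EX]; j=1 S=115.6800 intr=35.5800 cont=34.6820 V=35.5800[EX]; j=2 S=139.5212 intr=11.7388 cont=16.1300 V=16.1300[hold]  S*(2)=115.6800
k=1: j=0 S=105.3337 intr=45.9263 cont=44.8453 V=45.9263[EX]; j=1 S=127.0425 intr=24.2175 cont=25.3816 V=25.3816[hold]  S*(1)=105.3337
k=0: j=0 S=115.6800 intr=35.5800 cont=35.0942 V=35.5800[EX]  S*(0)=115.6800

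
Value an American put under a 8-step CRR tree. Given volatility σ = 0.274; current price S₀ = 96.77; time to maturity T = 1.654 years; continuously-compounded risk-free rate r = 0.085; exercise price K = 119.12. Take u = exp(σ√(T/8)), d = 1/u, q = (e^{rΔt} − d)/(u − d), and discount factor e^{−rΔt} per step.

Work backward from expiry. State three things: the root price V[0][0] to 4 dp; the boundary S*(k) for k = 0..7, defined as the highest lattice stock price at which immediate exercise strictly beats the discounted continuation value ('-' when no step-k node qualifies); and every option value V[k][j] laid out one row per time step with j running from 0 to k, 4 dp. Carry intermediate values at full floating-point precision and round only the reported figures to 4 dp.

Δt=0.20675  u=1.13268  d=0.88286  q=0.53986  discount=0.98258
step 8 (expiry): payoffs max(K−S,0) = 83.4025 73.2957 60.3290 43.6932 22.3500 0.0000 0.0000 0.0000 0.0000
step 7: (k=7,j=0): S=40.4565, (K−S)⁺=78.6635, hold=76.5884 ⇒ V=78.6635 exercise | (k=7,j=1): S=51.9043, (K−S)⁺=67.2157, hold=65.1406 ⇒ V=67.2157 exercise | (k=7,j=2): S=66.5914, (K−S)⁺=52.5286, hold=50.4535 ⇒ V=52.5286 exercise | (k=7,j=3): S=85.4345, (K−S)⁺=33.6855, hold=31.6104 ⇒ V=33.6855 exercise | (k=7,j=4): S=109.6095, (K−S)⁺=9.5105, hold=10.1050 ⇒ V=10.1050 continue | (k=7,j=5): S=140.6252, (K−S)⁺=0.0000, hold=0.0000 ⇒ V=0.0000 continue | (k=7,j=6): S=180.4174, (K−S)⁺=0.0000, hold=0.0000 ⇒ V=0.0000 continue | (k=7,j=7): S=231.4693, (K−S)⁺=0.0000, hold=0.0000 ⇒ V=0.0000 continue  boundary S*=85.4345
step 6: (k=6,j=0): S=45.8243, (K−S)⁺=73.2957, hold=71.2206 ⇒ V=73.2957 exercise | (k=6,j=1): S=58.7910, (K−S)⁺=60.3290, hold=58.2539 ⇒ V=60.3290 exercise | (k=6,j=2): S=75.4268, (K−S)⁺=43.6932, hold=41.6181 ⇒ V=43.6932 exercise | (k=6,j=3): S=96.7700, (K−S)⁺=22.3500, hold=20.5902 ⇒ V=22.3500 exercise | (k=6,j=4): S=124.1526, (K−S)⁺=0.0000, hold=4.5687 ⇒ V=4.5687 continue | (k=6,j=5): S=159.2835, (K−S)⁺=0.0000, hold=0.0000 ⇒ V=0.0000 continue | (k=6,j=6): S=204.3553, (K−S)⁺=0.0000, hold=0.0000 ⇒ V=0.0000 continue  boundary S*=96.7700
step 5: (k=5,j=0): S=51.9043, (K−S)⁺=67.2157, hold=65.1406 ⇒ V=67.2157 exercise | (k=5,j=1): S=66.5914, (K−S)⁺=52.5286, hold=50.4535 ⇒ V=52.5286 exercise | (k=5,j=2): S=85.4345, (K−S)⁺=33.6855, hold=31.6104 ⇒ V=33.6855 exercise | (k=5,j=3): S=109.6095, (K−S)⁺=9.5105, hold=12.5284 ⇒ V=12.5284 continue | (k=5,j=4): S=140.6252, (K−S)⁺=0.0000, hold=2.0656 ⇒ V=2.0656 continue | (k=5,j=5): S=180.4174, (K−S)⁺=0.0000, hold=0.0000 ⇒ V=0.0000 continue  boundary S*=85.4345
step 4: (k=4,j=0): S=58.7910, (K−S)⁺=60.3290, hold=58.2539 ⇒ V=60.3290 exercise | (k=4,j=1): S=75.4268, (K−S)⁺=43.6932, hold=41.6181 ⇒ V=43.6932 exercise | (k=4,j=2): S=96.7700, (K−S)⁺=22.3500, hold=21.8758 ⇒ V=22.3500 exercise | (k=4,j=3): S=124.1526, (K−S)⁺=0.0000, hold=6.7601 ⇒ V=6.7601 continue | (k=4,j=4): S=159.2835, (K−S)⁺=0.0000, hold=0.9339 ⇒ V=0.9339 continue  boundary S*=96.7700
step 3: (k=3,j=0): S=66.5914, (K−S)⁺=52.5286, hold=50.4535 ⇒ V=52.5286 exercise | (k=3,j=1): S=85.4345, (K−S)⁺=33.6855, hold=31.6104 ⇒ V=33.6855 exercise | (k=3,j=2): S=109.6095, (K−S)⁺=9.5105, hold=13.6909 ⇒ V=13.6909 continue | (k=3,j=3): S=140.6252, (K−S)⁺=0.0000, hold=3.5518 ⇒ V=3.5518 continue  boundary S*=85.4345
step 2: (k=2,j=0): S=75.4268, (K−S)⁺=43.6932, hold=41.6181 ⇒ V=43.6932 exercise | (k=2,j=1): S=96.7700, (K−S)⁺=22.3500, hold=22.4924 ⇒ V=22.4924 continue | (k=2,j=2): S=124.1526, (K−S)⁺=0.0000, hold=8.0741 ⇒ V=8.0741 continue  boundary S*=75.4268
step 1: (k=1,j=0): S=85.4345, (K−S)⁺=33.6855, hold=31.6860 ⇒ V=33.6855 exercise | (k=1,j=1): S=109.6095, (K−S)⁺=9.5105, hold=14.4523 ⇒ V=14.4523 continue  boundary S*=85.4345
step 0: (k=0,j=0): S=96.7700, (K−S)⁺=22.3500, hold=22.8963 ⇒ V=22.8963 continue  boundary S*=-

price = 22.8963
boundary = - 85.4345 75.4268 85.4345 96.7700 85.4345 96.7700 85.4345
tree:
22.8963
33.6855 14.4523
43.6932 22.4924 8.0741
52.5286 33.6855 13.6909 3.5518
60.3290 43.6932 22.3500 6.7601 0.9339
67.2157 52.5286 33.6855 12.5284 2.0656 0.0000
73.2957 60.3290 43.6932 22.3500 4.5687 0.0000 0.0000
78.6635 67.2157 52.5286 33.6855 10.1050 0.0000 0.0000 0.0000
83.4025 73.2957 60.3290 43.6932 22.3500 0.0000 0.0000 0.0000 0.0000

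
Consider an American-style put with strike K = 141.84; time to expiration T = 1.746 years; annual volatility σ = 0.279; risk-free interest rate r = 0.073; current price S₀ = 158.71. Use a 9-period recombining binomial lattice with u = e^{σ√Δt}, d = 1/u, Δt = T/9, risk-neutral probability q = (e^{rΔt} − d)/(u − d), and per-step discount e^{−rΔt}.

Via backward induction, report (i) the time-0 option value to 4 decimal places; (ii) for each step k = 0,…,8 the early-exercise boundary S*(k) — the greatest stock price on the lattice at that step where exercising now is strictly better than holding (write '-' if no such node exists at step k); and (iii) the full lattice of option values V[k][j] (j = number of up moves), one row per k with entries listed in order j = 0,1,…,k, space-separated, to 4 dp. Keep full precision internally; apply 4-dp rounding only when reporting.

price = 9.0060
boundary = - - - 109.7734 97.0796 109.7734 97.0796 109.7734 124.1270
tree:
9.0060
14.1773 4.6120
21.6833 7.8296 1.8513
32.0666 12.9581 3.4421 0.4747
44.7604 20.7852 6.2893 0.9819 0.0326
55.9863 32.0666 11.2303 2.0284 0.0700 0.0000
65.9141 44.7604 19.4264 4.1838 0.1502 0.0000 0.0000
74.6939 55.9863 32.0666 8.6161 0.3222 0.0000 0.0000 0.0000
82.4584 65.9141 44.7604 17.7130 0.6911 0.0000 0.0000 0.0000 0.0000
89.3251 74.6939 55.9863 32.0666 1.4826 0.0000 0.0000 0.0000 0.0000 0.0000

params: Δt=0.19400 u=1.13076 d=0.88436 q=0.52720 e^(-rΔt)=0.98594
t_9 payoffs: 89.3251 74.6939 55.9863 32.0666 1.4826 0.0000 0.0000 0.0000 0.0000 0.0000
t_8: node(8,0) S=59.3816 payoff=82.4584 vs cont=80.4638 → 82.4584 [stop]  node(8,1) S=75.9259 payoff=65.9141 vs cont=63.9195 → 65.9141 [stop]  node(8,2) S=97.0796 payoff=44.7604 vs cont=42.7658 → 44.7604 [stop]  node(8,3) S=124.1270 payoff=17.7130 vs cont=15.7184 → 17.7130 [stop]  node(8,4) S=158.7100 payoff=0.0000 vs cont=0.6911 → 0.6911 [wait]  node(8,5) S=202.9282 payoff=0.0000 vs cont=0.0000 → 0.0000 [wait]  node(8,6) S=259.4660 payoff=0.0000 vs cont=0.0000 → 0.0000 [wait]  node(8,7) S=331.7558 payoff=0.0000 vs cont=0.0000 → 0.0000 [wait]  node(8,8) S=424.1863 payoff=0.0000 vs cont=0.0000 → 0.0000 [wait]  ⇒ S*(8)=124.1270
t_7: node(7,0) S=67.1461 payoff=74.6939 vs cont=72.6993 → 74.6939 [stop]  node(7,1) S=85.8537 payoff=55.9863 vs cont=53.9917 → 55.9863 [stop]  node(7,2) S=109.7734 payoff=32.0666 vs cont=30.0720 → 32.0666 [stop]  node(7,3) S=140.3574 payoff=1.4826 vs cont=8.6161 → 8.6161 [wait]  node(7,4) S=179.4623 payoff=0.0000 vs cont=0.3222 → 0.3222 [wait]  node(7,5) S=229.4623 payoff=0.0000 vs cont=0.0000 → 0.0000 [wait]  node(7,6) S=293.3928 payoff=0.0000 vs cont=0.0000 → 0.0000 [wait]  node(7,7) S=375.1350 payoff=0.0000 vs cont=0.0000 → 0.0000 [wait]  ⇒ S*(7)=109.7734
t_6: node(6,0) S=75.9259 payoff=65.9141 vs cont=63.9195 → 65.9141 [stop]  node(6,1) S=97.0796 payoff=44.7604 vs cont=42.7658 → 44.7604 [stop]  node(6,2) S=124.1270 payoff=17.7130 vs cont=19.4264 → 19.4264 [wait]  node(6,3) S=158.7100 payoff=0.0000 vs cont=4.1838 → 4.1838 [wait]  node(6,4) S=202.9282 payoff=0.0000 vs cont=0.1502 → 0.1502 [wait]  node(6,5) S=259.4660 payoff=0.0000 vs cont=0.0000 → 0.0000 [wait]  node(6,6) S=331.7558 payoff=0.0000 vs cont=0.0000 → 0.0000 [wait]  ⇒ S*(6)=97.0796
t_5: node(5,0) S=85.8537 payoff=55.9863 vs cont=53.9917 → 55.9863 [stop]  node(5,1) S=109.7734 payoff=32.0666 vs cont=30.9626 → 32.0666 [stop]  node(5,2) S=140.3574 payoff=1.4826 vs cont=11.2303 → 11.2303 [wait]  node(5,3) S=179.4623 payoff=0.0000 vs cont=2.0284 → 2.0284 [wait]  node(5,4) S=229.4623 payoff=0.0000 vs cont=0.0700 → 0.0700 [wait]  node(5,5) S=293.3928 payoff=0.0000 vs cont=0.0000 → 0.0000 [wait]  ⇒ S*(5)=109.7734
t_4: node(4,0) S=97.0796 payoff=44.7604 vs cont=42.7658 → 44.7604 [stop]  node(4,1) S=124.1270 payoff=17.7130 vs cont=20.7852 → 20.7852 [wait]  node(4,2) S=158.7100 payoff=0.0000 vs cont=6.2893 → 6.2893 [wait]  node(4,3) S=202.9282 payoff=0.0000 vs cont=0.9819 → 0.9819 [wait]  node(4,4) S=259.4660 payoff=0.0000 vs cont=0.0326 → 0.0326 [wait]  ⇒ S*(4)=97.0796
t_3: node(3,0) S=109.7734 payoff=32.0666 vs cont=31.6689 → 32.0666 [stop]  node(3,1) S=140.3574 payoff=1.4826 vs cont=12.9581 → 12.9581 [wait]  node(3,2) S=179.4623 payoff=0.0000 vs cont=3.4421 → 3.4421 [wait]  node(3,3) S=229.4623 payoff=0.0000 vs cont=0.4747 → 0.4747 [wait]  ⇒ S*(3)=109.7734
t_2: node(2,0) S=124.1270 payoff=17.7130 vs cont=21.6833 → 21.6833 [wait]  node(2,1) S=158.7100 payoff=0.0000 vs cont=7.8296 → 7.8296 [wait]  node(2,2) S=202.9282 payoff=0.0000 vs cont=1.8513 → 1.8513 [wait]  ⇒ S*(2)=-
t_1: node(1,0) S=140.3574 payoff=1.4826 vs cont=14.1773 → 14.1773 [wait]  node(1,1) S=179.4623 payoff=0.0000 vs cont=4.6120 → 4.6120 [wait]  ⇒ S*(1)=-
t_0: node(0,0) S=158.7100 payoff=0.0000 vs cont=9.0060 → 9.0060 [wait]  ⇒ S*(0)=-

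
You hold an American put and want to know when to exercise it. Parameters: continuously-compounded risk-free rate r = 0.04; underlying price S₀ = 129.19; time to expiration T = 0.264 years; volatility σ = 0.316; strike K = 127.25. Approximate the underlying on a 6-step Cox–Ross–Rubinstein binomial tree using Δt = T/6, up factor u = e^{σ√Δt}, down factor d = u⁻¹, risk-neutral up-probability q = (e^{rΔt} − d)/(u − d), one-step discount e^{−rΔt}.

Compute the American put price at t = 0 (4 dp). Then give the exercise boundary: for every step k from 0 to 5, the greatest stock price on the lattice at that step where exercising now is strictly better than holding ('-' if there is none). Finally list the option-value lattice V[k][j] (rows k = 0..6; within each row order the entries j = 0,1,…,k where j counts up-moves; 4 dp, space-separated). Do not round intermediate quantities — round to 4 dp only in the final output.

Δt=0.04400, u=1.06853, d=0.93586, q=0.49671, disc=e^(-rΔt)=0.99824
k=6 terminal: V=max(K-S,0) → 40.4527 28.1484 14.1000 0.0000 0.0000 0.0000 0.0000
k=5: j=0 S=92.7456 intr=34.5044 cont=34.2806 V=34.5044[EX]; j=1 S=105.8931 intr=21.3569 cont=21.1331 V=21.3569[EX]; j=2 S=120.9043 intr=6.3457 cont=7.0838 V=7.0838[hold]; j=3 S=138.0435 intr=0.0000 cont=0.0000 V=0.0000[hold]; j=4 S=157.6123 intr=0.0000 cont=0.0000 V=0.0000[hold]; j=5 S=179.9552 intr=0.0000 cont=0.0000 V=0.0000[hold]  S*(5)=105.8931
k=4: j=0 S=99.1016 intr=28.1484 cont=27.9247 V=28.1484[EX]; j=1 S=113.1500 intr=14.1000 cont=14.2422 V=14.2422[hold]; j=2 S=129.1900 intr=0.0000 cont=3.5589 V=3.5589[hold]; j=3 S=147.5038 intr=0.0000 cont=0.0000 V=0.0000[hold]; j=4 S=168.4136 intr=0.0000 cont=0.0000 V=0.0000[hold]  S*(4)=99.1016
k=3: j=0 S=105.8931 intr=21.3569 cont=21.2037 V=21.3569[EX]; j=1 S=120.9043 intr=6.3457 cont=8.9200 V=8.9200[hold]; j=2 S=138.0435 intr=0.0000 cont=1.7880 V=1.7880[hold]; j=3 S=157.6123 intr=0.0000 cont=0.0000 V=0.0000[hold]  S*(3)=105.8931
k=2: j=0 S=113.1500 intr=14.1000 cont=15.1526 V=15.1526[hold]; j=1 S=129.1900 intr=0.0000 cont=5.3680 V=5.3680[hold]; j=2 S=147.5038 intr=0.0000 cont=0.8983 V=0.8983[hold]  S*(2)=-
k=1: j=0 S=120.9043 intr=6.3457 cont=10.2744 V=10.2744[hold]; j=1 S=138.0435 intr=0.0000 cont=3.1423 V=3.1423[hold]  S*(1)=-
k=0: j=0 S=129.1900 intr=0.0000 cont=6.7199 V=6.7199[hold]  S*(0)=-

price = 6.7199
boundary = - - - 105.8931 99.1016 105.8931
tree:
6.7199
10.2744 3.1423
15.1526 5.3680 0.8983
21.3569 8.9200 1.7880 0.0000
28.1484 14.2422 3.5589 0.0000 0.0000
34.5044 21.3569 7.0838 0.0000 0.0000 0.0000
40.4527 28.1484 14.1000 0.0000 0.0000 0.0000 0.0000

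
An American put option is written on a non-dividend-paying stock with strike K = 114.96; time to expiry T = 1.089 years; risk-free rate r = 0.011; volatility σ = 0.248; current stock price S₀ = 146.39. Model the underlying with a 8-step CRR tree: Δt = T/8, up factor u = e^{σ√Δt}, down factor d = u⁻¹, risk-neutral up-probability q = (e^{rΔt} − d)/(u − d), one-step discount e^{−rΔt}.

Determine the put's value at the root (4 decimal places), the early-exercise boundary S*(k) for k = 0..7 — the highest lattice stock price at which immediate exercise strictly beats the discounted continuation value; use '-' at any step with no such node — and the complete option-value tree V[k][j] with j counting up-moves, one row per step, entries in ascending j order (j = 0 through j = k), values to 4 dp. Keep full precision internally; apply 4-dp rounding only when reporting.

Δt=0.13612, u=1.09582, d=0.91256, q=0.48532, disc=e^(-rΔt)=0.99850
k=8 terminal: V=max(K-S,0) → 44.5542 30.4158 13.4381 0.0000 0.0000 0.0000 0.0000 0.0000 0.0000
k=7: j=0 S=77.1518 intr=37.8082 cont=37.6362 V=37.8082[EX]; j=1 S=92.6450 intr=22.3150 cont=22.1430 V=22.3150[EX]; j=2 S=111.2494 intr=3.7106 cont=6.9060 V=6.9060[hold]; j=3 S=133.5899 intr=0.0000 cont=0.0000 V=0.0000[hold]; j=4 S=160.4166 intr=0.0000 cont=0.0000 V=0.0000[hold]; j=5 S=192.6305 intr=0.0000 cont=0.0000 V=0.0000[hold]; j=6 S=231.3135 intr=0.0000 cont=0.0000 V=0.0000[hold]; j=7 S=277.7645 intr=0.0000 cont=0.0000 V=0.0000[hold]  S*(7)=92.6450
k=6: j=0 S=84.5442 intr=30.4158 cont=30.2438 V=30.4158[EX]; j=1 S=101.5219 intr=13.4381 cont=14.8145 V=14.8145[hold]; j=2 S=121.9090 intr=0.0000 cont=3.5491 V=3.5491[hold]; j=3 S=146.3900 intr=0.0000 cont=0.0000 V=0.0000[hold]; j=4 S=175.7872 intr=0.0000 cont=0.0000 V=0.0000[hold]; j=5 S=211.0877 intr=0.0000 cont=0.0000 V=0.0000[hold]; j=6 S=253.4772 intr=0.0000 cont=0.0000 V=0.0000[hold]  S*(6)=84.5442
k=5: j=0 S=92.6450 intr=22.3150 cont=22.8100 V=22.8100[hold]; j=1 S=111.2494 intr=3.7106 cont=9.3332 V=9.3332[hold]; j=2 S=133.5899 intr=0.0000 cont=1.8239 V=1.8239[hold]; j=3 S=160.4166 intr=0.0000 cont=0.0000 V=0.0000[hold]; j=4 S=192.6305 intr=0.0000 cont=0.0000 V=0.0000[hold]; j=5 S=231.3135 intr=0.0000 cont=0.0000 V=0.0000[hold]  S*(5)=-
k=4: j=0 S=101.5219 intr=13.4381 cont=16.2451 V=16.2451[hold]; j=1 S=121.9090 intr=0.0000 cont=5.6803 V=5.6803[hold]; j=2 S=146.3900 intr=0.0000 cont=0.9373 V=0.9373[hold]; j=3 S=175.7872 intr=0.0000 cont=0.0000 V=0.0000[hold]; j=4 S=211.0877 intr=0.0000 cont=0.0000 V=0.0000[hold]  S*(4)=-
k=3: j=0 S=111.2494 intr=3.7106 cont=11.1012 V=11.1012[hold]; j=1 S=133.5899 intr=0.0000 cont=3.3734 V=3.3734[hold]; j=2 S=160.4166 intr=0.0000 cont=0.4817 V=0.4817[hold]; j=3 S=192.6305 intr=0.0000 cont=0.0000 V=0.0000[hold]  S*(3)=-
k=2: j=0 S=121.9090 intr=0.0000 cont=7.3398 V=7.3398[hold]; j=1 S=146.3900 intr=0.0000 cont=1.9671 V=1.9671[hold]; j=2 S=175.7872 intr=0.0000 cont=0.2476 V=0.2476[hold]  S*(2)=-
k=1: j=0 S=133.5899 intr=0.0000 cont=4.7252 V=4.7252[hold]; j=1 S=160.4166 intr=0.0000 cont=1.1309 V=1.1309[hold]  S*(1)=-
k=0: j=0 S=146.3900 intr=0.0000 cont=2.9763 V=2.9763[hold]  S*(0)=-

price = 2.9763
boundary = - - - - - - 84.5442 92.6450
tree:
2.9763
4.7252 1.1309
7.3398 1.9671 0.2476
11.1012 3.3734 0.4817 0.0000
16.2451 5.6803 0.9373 0.0000 0.0000
22.8100 9.3332 1.8239 0.0000 0.0000 0.0000
30.4158 14.8145 3.5491 0.0000 0.0000 0.0000 0.0000
37.8082 22.3150 6.9060 0.0000 0.0000 0.0000 0.0000 0.0000
44.5542 30.4158 13.4381 0.0000 0.0000 0.0000 0.0000 0.0000 0.0000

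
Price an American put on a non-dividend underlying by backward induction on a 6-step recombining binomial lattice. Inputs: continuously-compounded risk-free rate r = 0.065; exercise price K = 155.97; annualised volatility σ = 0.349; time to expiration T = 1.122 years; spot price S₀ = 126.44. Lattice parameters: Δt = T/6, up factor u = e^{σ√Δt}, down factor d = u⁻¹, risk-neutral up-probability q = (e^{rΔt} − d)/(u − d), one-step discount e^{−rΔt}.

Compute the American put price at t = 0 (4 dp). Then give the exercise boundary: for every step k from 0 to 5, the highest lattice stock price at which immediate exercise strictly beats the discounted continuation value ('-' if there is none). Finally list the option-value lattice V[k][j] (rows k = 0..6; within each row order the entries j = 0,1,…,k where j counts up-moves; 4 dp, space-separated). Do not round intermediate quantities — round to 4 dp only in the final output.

price = 33.7803
boundary = - 108.7279 93.4969 108.7279 93.4969 108.7279
tree:
33.7803
47.2421 21.2850
62.4731 32.3882 10.8190
75.5705 47.2421 18.4820 3.5017
86.8331 62.4731 30.4145 7.1275 0.0000
96.5180 75.5705 47.2421 14.5077 0.0000 0.0000
104.8463 86.8331 62.4731 29.5300 0.0000 0.0000 0.0000

Δt=0.18700, u=1.16290, d=0.85992, q=0.50270, disc=e^(-rΔt)=0.98792
k=6 terminal: V=max(K-S,0) → 104.8463 86.8331 62.4731 29.5300 0.0000 0.0000 0.0000
k=5: j=0 S=59.4520 intr=96.5180 cont=94.6337 V=96.5180[EX]; j=1 S=80.3995 intr=75.5705 cont=73.6861 V=75.5705[EX]; j=2 S=108.7279 intr=47.2421 cont=45.3578 V=47.2421[EX]; j=3 S=147.0375 intr=8.9325 cont=14.5077 V=14.5077[hold]; j=4 S=198.8453 intr=0.0000 cont=0.0000 V=0.0000[hold]; j=5 S=268.9074 intr=0.0000 cont=0.0000 V=0.0000[hold]  S*(5)=108.7279
k=4: j=0 S=69.1369 intr=86.8331 cont=84.9488 V=86.8331[EX]; j=1 S=93.4969 intr=62.4731 cont=60.5888 V=62.4731[EX]; j=2 S=126.4400 intr=29.5300 cont=30.4145 V=30.4145[hold]; j=3 S=170.9904 intr=0.0000 cont=7.1275 V=7.1275[hold]; j=4 S=231.2379 intr=0.0000 cont=0.0000 V=0.0000[hold]  S*(4)=93.4969
k=3: j=0 S=80.3995 intr=75.5705 cont=73.6861 V=75.5705[EX]; j=1 S=108.7279 intr=47.2421 cont=45.7971 V=47.2421[EX]; j=2 S=147.0375 intr=8.9325 cont=18.4820 V=18.4820[hold]; j=3 S=198.8453 intr=0.0000 cont=3.5017 V=3.5017[hold]  S*(3)=108.7279
k=2: j=0 S=93.4969 intr=62.4731 cont=60.5888 V=62.4731[EX]; j=1 S=126.4400 intr=29.5300 cont=32.3882 V=32.3882[hold]; j=2 S=170.9904 intr=0.0000 cont=10.8190 V=10.8190[hold]  S*(2)=93.4969
k=1: j=0 S=108.7279 intr=47.2421 cont=46.7773 V=47.2421[EX]; j=1 S=147.0375 intr=8.9325 cont=21.2850 V=21.2850[hold]  S*(1)=108.7279
k=0: j=0 S=126.4400 intr=29.5300 cont=33.7803 V=33.7803[hold]  S*(0)=-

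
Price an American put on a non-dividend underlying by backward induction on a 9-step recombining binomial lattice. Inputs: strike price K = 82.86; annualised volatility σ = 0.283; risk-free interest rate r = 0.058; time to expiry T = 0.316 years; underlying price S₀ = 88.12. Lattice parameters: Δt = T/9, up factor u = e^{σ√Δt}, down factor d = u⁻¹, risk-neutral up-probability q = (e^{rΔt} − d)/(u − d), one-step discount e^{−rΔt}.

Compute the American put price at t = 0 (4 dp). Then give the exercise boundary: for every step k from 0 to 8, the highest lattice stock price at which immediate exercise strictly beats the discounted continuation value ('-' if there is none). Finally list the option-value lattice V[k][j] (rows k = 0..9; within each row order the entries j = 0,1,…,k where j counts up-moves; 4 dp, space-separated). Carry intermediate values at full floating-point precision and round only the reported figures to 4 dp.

price = 2.6529
boundary = - - - - - 67.5966 71.2779 75.1596 71.2779
tree:
2.6529
4.0219 1.3268
5.9295 2.1754 0.5036
8.4604 3.4822 0.9081 0.1106
11.6177 5.4116 1.6121 0.2243 0.0000
15.2634 8.1046 2.8038 0.4550 0.0000 0.0000
18.7546 11.5821 4.7417 0.9229 0.0000 0.0000 0.0000
22.0654 15.2634 7.7004 1.8718 0.0000 0.0000 0.0000 0.0000
25.2053 18.7546 11.5821 3.7966 0.0000 0.0000 0.0000 0.0000 0.0000
28.1830 22.0654 15.2634 7.7004 0.0000 0.0000 0.0000 0.0000 0.0000 0.0000

Δt=0.03511, u=1.05446, d=0.94835, q=0.50596, disc=e^(-rΔt)=0.99797
k=9 terminal: V=max(K-S,0) → 28.1830 22.0654 15.2634 7.7004 0.0000 0.0000 0.0000 0.0000 0.0000 0.0000
k=8: j=0 S=57.6547 intr=25.2053 cont=25.0367 V=25.2053[EX]; j=1 S=64.1054 intr=18.7546 cont=18.5860 V=18.7546[EX]; j=2 S=71.2779 intr=11.5821 cont=11.4136 V=11.5821[EX]; j=3 S=79.2528 intr=3.6072 cont=3.7966 V=3.7966[hold]; j=4 S=88.1200 intr=0.0000 cont=0.0000 V=0.0000[hold]; j=5 S=97.9793 intr=0.0000 cont=0.0000 V=0.0000[hold]; j=6 S=108.9417 intr=0.0000 cont=0.0000 V=0.0000[hold]; j=7 S=121.1307 intr=0.0000 cont=0.0000 V=0.0000[hold]; j=8 S=134.6834 intr=0.0000 cont=0.0000 V=0.0000[hold]  S*(8)=71.2779
k=7: j=0 S=60.7946 intr=22.0654 cont=21.8969 V=22.0654[EX]; j=1 S=67.5966 intr=15.2634 cont=15.0949 V=15.2634[EX]; j=2 S=75.1596 intr=7.7004 cont=7.6274 V=7.7004[EX]; j=3 S=83.5689 intr=0.0000 cont=1.8718 V=1.8718[hold]; j=4 S=92.9190 intr=0.0000 cont=0.0000 V=0.0000[hold]; j=5 S=103.3152 intr=0.0000 cont=0.0000 V=0.0000[hold]; j=6 S=114.8747 intr=0.0000 cont=0.0000 V=0.0000[hold]; j=7 S=127.7274 intr=0.0000 cont=0.0000 V=0.0000[hold]  S*(7)=75.1596
k=6: j=0 S=64.1054 intr=18.7546 cont=18.5860 V=18.7546[EX]; j=1 S=71.2779 intr=11.5821 cont=11.4136 V=11.5821[EX]; j=2 S=79.2528 intr=3.6072 cont=4.7417 V=4.7417[hold]; j=3 S=88.1200 intr=0.0000 cont=0.9229 V=0.9229[hold]; j=4 S=97.9793 intr=0.0000 cont=0.0000 V=0.0000[hold]; j=5 S=108.9417 intr=0.0000 cont=0.0000 V=0.0000[hold]; j=6 S=121.1307 intr=0.0000 cont=0.0000 V=0.0000[hold]  S*(6)=71.2779
k=5: j=0 S=67.5966 intr=15.2634 cont=15.0949 V=15.2634[EX]; j=1 S=75.1596 intr=7.7004 cont=8.1046 V=8.1046[hold]; j=2 S=83.5689 intr=0.0000 cont=2.8038 V=2.8038[hold]; j=3 S=92.9190 intr=0.0000 cont=0.4550 V=0.4550[hold]; j=4 S=103.3152 intr=0.0000 cont=0.0000 V=0.0000[hold]; j=5 S=114.8747 intr=0.0000 cont=0.0000 V=0.0000[hold]  S*(5)=67.5966
k=4: j=0 S=71.2779 intr=11.5821 cont=11.6177 V=11.6177[hold]; j=1 S=79.2528 intr=3.6072 cont=5.4116 V=5.4116[hold]; j=2 S=88.1200 intr=0.0000 cont=1.6121 V=1.6121[hold]; j=3 S=97.9793 intr=0.0000 cont=0.2243 V=0.2243[hold]; j=4 S=108.9417 intr=0.0000 cont=0.0000 V=0.0000[hold]  S*(4)=-
k=3: j=0 S=75.1596 intr=7.7004 cont=8.4604 V=8.4604[hold]; j=1 S=83.5689 intr=0.0000 cont=3.4822 V=3.4822[hold]; j=2 S=92.9190 intr=0.0000 cont=0.9081 V=0.9081[hold]; j=3 S=103.3152 intr=0.0000 cont=0.1106 V=0.1106[hold]  S*(3)=-
k=2: j=0 S=79.2528 intr=3.6072 cont=5.9295 V=5.9295[hold]; j=1 S=88.1200 intr=0.0000 cont=2.1754 V=2.1754[hold]; j=2 S=97.9793 intr=0.0000 cont=0.5036 V=0.5036[hold]  S*(2)=-
k=1: j=0 S=83.5689 intr=0.0000 cont=4.0219 V=4.0219[hold]; j=1 S=92.9190 intr=0.0000 cont=1.3268 V=1.3268[hold]  S*(1)=-
k=0: j=0 S=88.1200 intr=0.0000 cont=2.6529 V=2.6529[hold]  S*(0)=-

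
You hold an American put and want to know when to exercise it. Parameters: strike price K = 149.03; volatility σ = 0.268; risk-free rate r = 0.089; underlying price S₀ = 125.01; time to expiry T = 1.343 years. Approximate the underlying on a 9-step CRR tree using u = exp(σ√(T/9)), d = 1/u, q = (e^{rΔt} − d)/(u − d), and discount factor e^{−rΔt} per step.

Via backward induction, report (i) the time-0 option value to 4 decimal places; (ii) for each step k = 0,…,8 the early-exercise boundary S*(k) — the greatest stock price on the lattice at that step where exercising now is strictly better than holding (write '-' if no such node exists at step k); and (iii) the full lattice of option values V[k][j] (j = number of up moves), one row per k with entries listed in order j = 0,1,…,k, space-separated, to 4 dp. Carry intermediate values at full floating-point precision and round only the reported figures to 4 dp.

price = 25.3513
boundary = - 112.7155 101.6302 112.7155 101.6302 112.7155 125.0100 112.7155 125.0100
tree:
25.3513
36.3145 16.5887
47.3998 24.9180 9.8649
57.3949 36.3145 15.7734 5.0481
66.4070 47.3998 24.4004 8.7743 1.9812
74.5328 57.3949 36.3145 14.7996 3.8303 0.4463
81.8595 66.4070 47.3998 24.0200 7.2681 0.9802 0.0000
88.4655 74.5328 57.3949 36.3145 13.4497 2.1528 0.0000 0.0000
94.4219 81.8595 66.4070 47.3998 24.0200 4.7282 0.0000 0.0000 0.0000
99.7925 88.4655 74.5328 57.3949 36.3145 10.3845 0.0000 0.0000 0.0000 0.0000

Δt=0.14922, u=1.10908, d=0.90165, q=0.53860, disc=e^(-rΔt)=0.98681
k=9 terminal: V=max(K-S,0) → 99.7925 88.4655 74.5328 57.3949 36.3145 10.3845 0.0000 0.0000 0.0000 0.0000
k=8: j=0 S=54.6081 intr=94.4219 cont=92.4558 V=94.4219[EX]; j=1 S=67.1705 intr=81.8595 cont=79.8933 V=81.8595[EX]; j=2 S=82.6230 intr=66.4070 cont=64.4409 V=66.4070[EX]; j=3 S=101.6302 intr=47.3998 cont=45.4337 V=47.3998[EX]; j=4 S=125.0100 intr=24.0200 cont=22.0539 V=24.0200[EX]; j=5 S=153.7683 intr=0.0000 cont=4.7282 V=4.7282[hold]; j=6 S=189.1423 intr=0.0000 cont=0.0000 V=0.0000[hold]; j=7 S=232.6541 intr=0.0000 cont=0.0000 V=0.0000[hold]; j=8 S=286.1756 intr=0.0000 cont=0.0000 V=0.0000[hold]  S*(8)=125.0100
k=7: j=0 S=60.5645 intr=88.4655 cont=86.4994 V=88.4655[EX]; j=1 S=74.4972 intr=74.5328 cont=72.5667 V=74.5328[EX]; j=2 S=91.6351 intr=57.3949 cont=55.4288 V=57.3949[EX]; j=3 S=112.7155 intr=36.3145 cont=34.3483 V=36.3145[EX]; j=4 S=138.6455 intr=10.3845 cont=13.4497 V=13.4497[hold]; j=5 S=170.5406 intr=0.0000 cont=2.1528 V=2.1528[hold]; j=6 S=209.7731 intr=0.0000 cont=0.0000 V=0.0000[hold]; j=7 S=258.0309 intr=0.0000 cont=0.0000 V=0.0000[hold]  S*(7)=112.7155
k=6: j=0 S=67.1705 intr=81.8595 cont=79.8933 V=81.8595[EX]; j=1 S=82.6230 intr=66.4070 cont=64.4409 V=66.4070[EX]; j=2 S=101.6302 intr=47.3998 cont=45.4337 V=47.3998[EX]; j=3 S=125.0100 intr=24.0200 cont=23.6830 V=24.0200[EX]; j=4 S=153.7683 intr=0.0000 cont=7.2681 V=7.2681[hold]; j=5 S=189.1423 intr=0.0000 cont=0.9802 V=0.9802[hold]; j=6 S=232.6541 intr=0.0000 cont=0.0000 V=0.0000[hold]  S*(6)=125.0100
k=5: j=0 S=74.4972 intr=74.5328 cont=72.5667 V=74.5328[EX]; j=1 S=91.6351 intr=57.3949 cont=55.4288 V=57.3949[EX]; j=2 S=112.7155 intr=36.3145 cont=34.3483 V=36.3145[EX]; j=3 S=138.6455 intr=10.3845 cont=14.7996 V=14.7996[hold]; j=4 S=170.5406 intr=0.0000 cont=3.8303 V=3.8303[hold]; j=5 S=209.7731 intr=0.0000 cont=0.4463 V=0.4463[hold]  S*(5)=112.7155
k=4: j=0 S=82.6230 intr=66.4070 cont=64.4409 V=66.4070[EX]; j=1 S=101.6302 intr=47.3998 cont=45.4337 V=47.3998[EX]; j=2 S=125.0100 intr=24.0200 cont=24.4004 V=24.4004[hold]; j=3 S=153.7683 intr=0.0000 cont=8.7743 V=8.7743[hold]; j=4 S=189.1423 intr=0.0000 cont=1.9812 V=1.9812[hold]  S*(4)=101.6302
k=3: j=0 S=91.6351 intr=57.3949 cont=55.4288 V=57.3949[EX]; j=1 S=112.7155 intr=36.3145 cont=34.5505 V=36.3145[EX]; j=2 S=138.6455 intr=10.3845 cont=15.7734 V=15.7734[hold]; j=3 S=170.5406 intr=0.0000 cont=5.0481 V=5.0481[hold]  S*(3)=112.7155
k=2: j=0 S=101.6302 intr=47.3998 cont=45.4337 V=47.3998[EX]; j=1 S=125.0100 intr=24.0200 cont=24.9180 V=24.9180[hold]; j=2 S=153.7683 intr=0.0000 cont=9.8649 V=9.8649[hold]  S*(2)=101.6302
k=1: j=0 S=112.7155 intr=36.3145 cont=34.8256 V=36.3145[EX]; j=1 S=138.6455 intr=10.3845 cont=16.5887 V=16.5887[hold]  S*(1)=112.7155
k=0: j=0 S=125.0100 intr=24.0200 cont=25.3513 V=25.3513[hold]  S*(0)=-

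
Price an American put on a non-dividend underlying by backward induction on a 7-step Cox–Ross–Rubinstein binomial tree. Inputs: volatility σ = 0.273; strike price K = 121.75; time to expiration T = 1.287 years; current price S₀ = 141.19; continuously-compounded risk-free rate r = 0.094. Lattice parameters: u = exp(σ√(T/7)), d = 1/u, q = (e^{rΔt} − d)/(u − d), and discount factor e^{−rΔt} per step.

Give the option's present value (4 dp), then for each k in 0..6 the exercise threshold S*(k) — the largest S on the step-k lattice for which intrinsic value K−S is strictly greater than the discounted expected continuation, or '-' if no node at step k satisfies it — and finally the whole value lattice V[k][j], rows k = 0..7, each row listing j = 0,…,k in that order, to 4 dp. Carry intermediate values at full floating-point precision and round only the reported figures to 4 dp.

price = 4.4731
boundary = - - - 99.3780 88.4001 99.3780 111.7193
tree:
4.4731
7.9028 1.7536
13.5509 3.4413 0.4010
22.3720 6.6218 0.8968 0.0000
33.3499 12.4063 2.0055 0.0000 0.0000
43.1152 22.3720 4.4852 0.0000 0.0000 0.0000
51.8018 33.3499 10.0307 0.0000 0.0000 0.0000 0.0000
59.5287 43.1152 22.3720 0.0000 0.0000 0.0000 0.0000 0.0000

Δt=0.18386, u=1.12419, d=0.88953, q=0.54506, disc=e^(-rΔt)=0.98287
k=7 terminal: V=max(K-S,0) → 59.5287 43.1152 22.3720 0.0000 0.0000 0.0000 0.0000 0.0000
k=6: j=0 S=69.9482 intr=51.8018 cont=49.7157 V=51.8018[EX]; j=1 S=88.4001 intr=33.3499 cont=31.2639 V=33.3499[EX]; j=2 S=111.7193 intr=10.0307 cont=10.0035 V=10.0307[EX]; j=3 S=141.1900 intr=0.0000 cont=0.0000 V=0.0000[hold]; j=4 S=178.4348 intr=0.0000 cont=0.0000 V=0.0000[hold]; j=5 S=225.5046 intr=0.0000 cont=0.0000 V=0.0000[hold]; j=6 S=284.9909 intr=0.0000 cont=0.0000 V=0.0000[hold]  S*(6)=111.7193
k=5: j=0 S=78.6348 intr=43.1152 cont=41.0291 V=43.1152[EX]; j=1 S=99.3780 intr=22.3720 cont=20.2859 V=22.3720[EX]; j=2 S=125.5932 intr=0.0000 cont=4.4852 V=4.4852[hold]; j=3 S=158.7237 intr=0.0000 cont=0.0000 V=0.0000[hold]; j=4 S=200.5938 intr=0.0000 cont=0.0000 V=0.0000[hold]; j=5 S=253.5089 intr=0.0000 cont=0.0000 V=0.0000[hold]  S*(5)=99.3780
k=4: j=0 S=88.4001 intr=33.3499 cont=31.2639 V=33.3499[EX]; j=1 S=111.7193 intr=10.0307 cont=12.4063 V=12.4063[hold]; j=2 S=141.1900 intr=0.0000 cont=2.0055 V=2.0055[hold]; j=3 S=178.4348 intr=0.0000 cont=0.0000 V=0.0000[hold]; j=4 S=225.5046 intr=0.0000 cont=0.0000 V=0.0000[hold]  S*(4)=88.4001
k=3: j=0 S=99.3780 intr=22.3720 cont=21.5586 V=22.3720[EX]; j=1 S=125.5932 intr=0.0000 cont=6.6218 V=6.6218[hold]; j=2 S=158.7237 intr=0.0000 cont=0.8968 V=0.8968[hold]; j=3 S=200.5938 intr=0.0000 cont=0.0000 V=0.0000[hold]  S*(3)=99.3780
k=2: j=0 S=111.7193 intr=10.0307 cont=13.5509 V=13.5509[hold]; j=1 S=141.1900 intr=0.0000 cont=3.4413 V=3.4413[hold]; j=2 S=178.4348 intr=0.0000 cont=0.4010 V=0.4010[hold]  S*(2)=-
k=1: j=0 S=125.5932 intr=0.0000 cont=7.9028 V=7.9028[hold]; j=1 S=158.7237 intr=0.0000 cont=1.7536 V=1.7536[hold]  S*(1)=-
k=0: j=0 S=141.1900 intr=0.0000 cont=4.4731 V=4.4731[hold]  S*(0)=-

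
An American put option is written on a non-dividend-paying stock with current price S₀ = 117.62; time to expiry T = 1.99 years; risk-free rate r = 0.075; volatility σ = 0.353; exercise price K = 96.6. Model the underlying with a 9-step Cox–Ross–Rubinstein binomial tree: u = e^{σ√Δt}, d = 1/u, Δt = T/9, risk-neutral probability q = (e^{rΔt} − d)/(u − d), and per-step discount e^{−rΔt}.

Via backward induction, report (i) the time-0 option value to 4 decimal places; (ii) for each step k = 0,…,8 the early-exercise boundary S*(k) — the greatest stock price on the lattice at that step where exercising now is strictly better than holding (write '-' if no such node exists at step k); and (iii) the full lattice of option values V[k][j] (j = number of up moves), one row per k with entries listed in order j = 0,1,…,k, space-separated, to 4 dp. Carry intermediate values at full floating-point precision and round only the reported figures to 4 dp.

Δt=0.22111  u=1.18056  d=0.84706  q=0.50874  discount=0.98355
step 9 (expiry): payoffs max(K−S,0) = 70.1949 59.7987 45.3091 25.1147 0.0000 0.0000 0.0000 0.0000 0.0000 0.0000
step 8: (k=8,j=0): S=31.1728, (K−S)⁺=65.4272, hold=63.8385 ⇒ V=65.4272 exercise | (k=8,j=1): S=43.4462, (K−S)⁺=53.1538, hold=51.5651 ⇒ V=53.1538 exercise | (k=8,j=2): S=60.5520, (K−S)⁺=36.0480, hold=34.4593 ⇒ V=36.0480 exercise | (k=8,j=3): S=84.3927, (K−S)⁺=12.2073, hold=12.1350 ⇒ V=12.2073 exercise | (k=8,j=4): S=117.6200, (K−S)⁺=0.0000, hold=0.0000 ⇒ V=0.0000 continue | (k=8,j=5): S=163.9297, (K−S)⁺=0.0000, hold=0.0000 ⇒ V=0.0000 continue | (k=8,j=6): S=228.4726, (K−S)⁺=0.0000, hold=0.0000 ⇒ V=0.0000 continue | (k=8,j=7): S=318.4274, (K−S)⁺=0.0000, hold=0.0000 ⇒ V=0.0000 continue | (k=8,j=8): S=443.7996, (K−S)⁺=0.0000, hold=0.0000 ⇒ V=0.0000 continue  boundary S*=84.3927
step 7: (k=7,j=0): S=36.8013, (K−S)⁺=59.7987, hold=58.2099 ⇒ V=59.7987 exercise | (k=7,j=1): S=51.2909, (K−S)⁺=45.3091, hold=43.7204 ⇒ V=45.3091 exercise | (k=7,j=2): S=71.4853, (K−S)⁺=25.1147, hold=23.5260 ⇒ V=25.1147 exercise | (k=7,j=3): S=99.6306, (K−S)⁺=0.0000, hold=5.8984 ⇒ V=5.8984 continue | (k=7,j=4): S=138.8575, (K−S)⁺=0.0000, hold=0.0000 ⇒ V=0.0000 continue | (k=7,j=5): S=193.5289, (K−S)⁺=0.0000, hold=0.0000 ⇒ V=0.0000 continue | (k=7,j=6): S=269.7257, (K−S)⁺=0.0000, hold=0.0000 ⇒ V=0.0000 continue | (k=7,j=7): S=375.9228, (K−S)⁺=0.0000, hold=0.0000 ⇒ V=0.0000 continue  boundary S*=71.4853
step 6: (k=6,j=0): S=43.4462, (K−S)⁺=53.1538, hold=51.5651 ⇒ V=53.1538 exercise | (k=6,j=1): S=60.5520, (K−S)⁺=36.0480, hold=34.4593 ⇒ V=36.0480 exercise | (k=6,j=2): S=84.3927, (K−S)⁺=12.2073, hold=15.0864 ⇒ V=15.0864 continue | (k=6,j=3): S=117.6200, (K−S)⁺=0.0000, hold=2.8500 ⇒ V=2.8500 continue | (k=6,j=4): S=163.9297, (K−S)⁺=0.0000, hold=0.0000 ⇒ V=0.0000 continue | (k=6,j=5): S=228.4726, (K−S)⁺=0.0000, hold=0.0000 ⇒ V=0.0000 continue | (k=6,j=6): S=318.4274, (K−S)⁺=0.0000, hold=0.0000 ⇒ V=0.0000 continue  boundary S*=60.5520
step 5: (k=5,j=0): S=51.2909, (K−S)⁺=45.3091, hold=43.7204 ⇒ V=45.3091 exercise | (k=5,j=1): S=71.4853, (K−S)⁺=25.1147, hold=24.9666 ⇒ V=25.1147 exercise | (k=5,j=2): S=99.6306, (K−S)⁺=0.0000, hold=8.7156 ⇒ V=8.7156 continue | (k=5,j=3): S=138.8575, (K−S)⁺=0.0000, hold=1.3771 ⇒ V=1.3771 continue | (k=5,j=4): S=193.5289, (K−S)⁺=0.0000, hold=0.0000 ⇒ V=0.0000 continue | (k=5,j=5): S=269.7257, (K−S)⁺=0.0000, hold=0.0000 ⇒ V=0.0000 continue  boundary S*=71.4853
step 4: (k=4,j=0): S=60.5520, (K−S)⁺=36.0480, hold=34.4593 ⇒ V=36.0480 exercise | (k=4,j=1): S=84.3927, (K−S)⁺=12.2073, hold=16.4960 ⇒ V=16.4960 continue | (k=4,j=2): S=117.6200, (K−S)⁺=0.0000, hold=4.9003 ⇒ V=4.9003 continue | (k=4,j=3): S=163.9297, (K−S)⁺=0.0000, hold=0.6654 ⇒ V=0.6654 continue | (k=4,j=4): S=228.4726, (K−S)⁺=0.0000, hold=0.0000 ⇒ V=0.0000 continue  boundary S*=60.5520
step 3: (k=3,j=0): S=71.4853, (K−S)⁺=25.1147, hold=25.6719 ⇒ V=25.6719 continue | (k=3,j=1): S=99.6306, (K−S)⁺=0.0000, hold=10.4226 ⇒ V=10.4226 continue | (k=3,j=2): S=138.8575, (K−S)⁺=0.0000, hold=2.7007 ⇒ V=2.7007 continue | (k=3,j=3): S=193.5289, (K−S)⁺=0.0000, hold=0.3215 ⇒ V=0.3215 continue  boundary S*=-
step 2: (k=2,j=0): S=84.3927, (K−S)⁺=12.2073, hold=17.6194 ⇒ V=17.6194 continue | (k=2,j=1): S=117.6200, (K−S)⁺=0.0000, hold=6.3873 ⇒ V=6.3873 continue | (k=2,j=2): S=163.9297, (K−S)⁺=0.0000, hold=1.4658 ⇒ V=1.4658 continue  boundary S*=-
step 1: (k=1,j=0): S=99.6306, (K−S)⁺=0.0000, hold=11.7094 ⇒ V=11.7094 continue | (k=1,j=1): S=138.8575, (K−S)⁺=0.0000, hold=3.8197 ⇒ V=3.8197 continue  boundary S*=-
step 0: (k=0,j=0): S=117.6200, (K−S)⁺=0.0000, hold=7.5691 ⇒ V=7.5691 continue  boundary S*=-

price = 7.5691
boundary = - - - - 60.5520 71.4853 60.5520 71.4853 84.3927
tree:
7.5691
11.7094 3.8197
17.6194 6.3873 1.4658
25.6719 10.4226 2.7007 0.3215
36.0480 16.4960 4.9003 0.6654 0.0000
45.3091 25.1147 8.7156 1.3771 0.0000 0.0000
53.1538 36.0480 15.0864 2.8500 0.0000 0.0000 0.0000
59.7987 45.3091 25.1147 5.8984 0.0000 0.0000 0.0000 0.0000
65.4272 53.1538 36.0480 12.2073 0.0000 0.0000 0.0000 0.0000 0.0000
70.1949 59.7987 45.3091 25.1147 0.0000 0.0000 0.0000 0.0000 0.0000 0.0000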